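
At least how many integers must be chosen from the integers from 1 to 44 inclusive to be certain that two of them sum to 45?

23

Partition {1, …, 44} into 22 pairs: {1,44}, {2,43}, …, {22,23}.
Choosing 22 integers — say the integers 1 through 22 — takes one from each pair and avoids the property.
Choosing 23 forces two into the same pair by pigeonhole, and those sum to 45. So 23.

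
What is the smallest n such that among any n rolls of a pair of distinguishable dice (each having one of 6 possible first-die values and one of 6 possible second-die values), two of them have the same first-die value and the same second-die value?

There are 6 × 6 = 36 (first-die value, second-die value) combinations acting as pigeonholes.
With 36 rolls of a pair of distinguishable dice we could place one in each, avoiding any repeat.
One more forces some (first-die value, second-die value) pair to hold 2, so 36 + 1 = 37.

37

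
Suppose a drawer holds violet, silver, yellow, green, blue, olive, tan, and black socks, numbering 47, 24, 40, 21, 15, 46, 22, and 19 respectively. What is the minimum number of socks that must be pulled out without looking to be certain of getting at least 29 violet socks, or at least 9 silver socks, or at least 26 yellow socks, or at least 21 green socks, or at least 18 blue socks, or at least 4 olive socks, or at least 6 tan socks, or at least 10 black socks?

Each of the 8 colors has its own threshold; avoid all of them simultaneously.
The worst case stops just short of every target: 28 violet, 8 silver, 25 yellow, 20 green, all 15 blue, 3 olive, 5 tan, 9 black — 28 + 8 + 25 + 20 + 15 + 3 + 5 + 9 = 113 socks.
One more sock must push some color to its target, so 113 + 1 = 114.

114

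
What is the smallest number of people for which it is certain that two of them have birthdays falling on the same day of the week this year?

8

There are 7 days of the week acting as pigeonholes.
With 7 people we could place one in each, avoiding any repeat.
One more forces some class to hold 2, so 7 + 1 = 8.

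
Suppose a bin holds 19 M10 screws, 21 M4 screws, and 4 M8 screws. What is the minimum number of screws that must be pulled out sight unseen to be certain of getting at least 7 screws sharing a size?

17

In the worst case we take at most 6 of each size, but all 4 M8 (fewer than 6), giving 6 + 6 + 4 = 16.
One more screw then forces some size to 7, so 16 + 1 = 17.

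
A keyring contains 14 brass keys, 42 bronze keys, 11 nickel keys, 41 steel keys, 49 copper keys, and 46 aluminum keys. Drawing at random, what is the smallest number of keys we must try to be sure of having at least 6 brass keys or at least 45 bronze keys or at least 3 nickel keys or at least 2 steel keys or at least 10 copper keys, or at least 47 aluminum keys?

The worst case stops just short of every target: 5 brass, all 42 bronze, 2 nickel, 1 steel, 9 copper, 46 aluminum — 5 + 42 + 2 + 1 + 9 + 46 = 105 keys.
One more key must push some type to its target, so 105 + 1 = 106.

106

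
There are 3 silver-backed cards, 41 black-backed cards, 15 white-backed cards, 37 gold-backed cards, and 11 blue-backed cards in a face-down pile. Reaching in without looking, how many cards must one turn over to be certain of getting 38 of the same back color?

In the worst case we take at most 37 of each back color, but all 3 silver-backed, all 15 white-backed, and all 11 blue-backed (fewer than 37), giving 3 + 37 + 15 + 37 + 11 = 103.
One more card then forces some back color to 38, so 103 + 1 = 104.

104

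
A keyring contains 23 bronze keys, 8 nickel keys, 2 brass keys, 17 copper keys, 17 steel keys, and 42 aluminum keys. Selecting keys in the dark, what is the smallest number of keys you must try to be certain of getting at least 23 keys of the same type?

89

In the worst case we take at most 22 of each type, but all 8 nickel, all 2 brass, all 17 copper, and all 17 steel (fewer than 22), giving 22 + 8 + 2 + 17 + 17 + 22 = 88.
One more key then forces some type to 23, so 88 + 1 = 89.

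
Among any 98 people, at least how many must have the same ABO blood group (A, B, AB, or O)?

25

The 98 people fall into 4 ABO blood groups.
If each of the 4 ABO blood groups held at most 24, the total would be at most 4 × 24 = 96 < 98, a contradiction.
So at least one holds ⌈98/4⌉ = 25.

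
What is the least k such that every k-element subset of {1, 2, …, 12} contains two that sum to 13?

7

Partition {1, …, 12} into 6 pairs: {1,12}, {2,11}, …, {6,7}.
Choosing 6 integers — say the integers 1 through 6 — takes one from each pair and avoids the property.
Choosing 7 forces two into the same pair by pigeonhole, and those sum to 13. So 7.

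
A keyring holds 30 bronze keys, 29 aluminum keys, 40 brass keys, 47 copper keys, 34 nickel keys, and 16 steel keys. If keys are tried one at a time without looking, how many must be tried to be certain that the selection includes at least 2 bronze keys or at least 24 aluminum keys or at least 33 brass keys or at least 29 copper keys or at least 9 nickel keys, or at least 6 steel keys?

98

The worst case stops just short of every target: 1 bronze, 23 aluminum, 32 brass, 28 copper, 8 nickel, 5 steel — 1 + 23 + 32 + 28 + 8 + 5 = 97 keys.
One more key must push some type to its target, so 97 + 1 = 98.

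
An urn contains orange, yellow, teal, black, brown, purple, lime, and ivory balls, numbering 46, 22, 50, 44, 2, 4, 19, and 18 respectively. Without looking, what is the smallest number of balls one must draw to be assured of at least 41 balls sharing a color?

186

In the worst case we take at most 40 of each color, but all 22 yellow, all 2 brown, all 4 purple, all 19 lime, and all 18 ivory (fewer than 40), giving 40 + 22 + 40 + 40 + 2 + 4 + 19 + 18 = 185.
One more ball then forces some color to 41, so 185 + 1 = 186.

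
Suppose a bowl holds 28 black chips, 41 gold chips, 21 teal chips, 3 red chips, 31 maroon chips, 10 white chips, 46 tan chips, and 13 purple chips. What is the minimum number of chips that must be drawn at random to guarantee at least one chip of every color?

191

The hardest color to obtain is red: we could draw every other chip first — 193 − 3 = 190 chips — without a single red one.
The next draw must be red, so 190 + 1 = 191.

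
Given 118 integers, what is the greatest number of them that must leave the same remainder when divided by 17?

7

The 118 integers fall into 17 residue classes modulo 17.
If each of the 17 residue classes modulo 17 held at most 6, the total would be at most 17 × 6 = 102 < 118, a contradiction.
So at least one holds ⌈118/17⌉ = 7.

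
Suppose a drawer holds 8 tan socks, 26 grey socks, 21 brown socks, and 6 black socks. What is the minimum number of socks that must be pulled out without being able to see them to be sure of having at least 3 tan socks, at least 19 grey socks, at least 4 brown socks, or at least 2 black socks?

Each of the 4 colors has its own threshold; avoid all of them simultaneously.
The worst case stops just short of every target: 2 tan, 18 grey, 3 brown, 1 black — 2 + 18 + 3 + 1 = 24 socks.
One more sock must push some color to its target, so 24 + 1 = 25.

25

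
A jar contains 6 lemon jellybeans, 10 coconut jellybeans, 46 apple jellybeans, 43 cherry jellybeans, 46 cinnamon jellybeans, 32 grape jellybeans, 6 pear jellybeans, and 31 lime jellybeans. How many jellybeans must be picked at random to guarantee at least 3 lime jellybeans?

192

The worst case draws every non-lime jellybean first: 6 + 10 + 46 + 43 + 46 + 32 + 6 = 189.
The next 3 draws are then forced to be lime, giving 189 + 3 = 192.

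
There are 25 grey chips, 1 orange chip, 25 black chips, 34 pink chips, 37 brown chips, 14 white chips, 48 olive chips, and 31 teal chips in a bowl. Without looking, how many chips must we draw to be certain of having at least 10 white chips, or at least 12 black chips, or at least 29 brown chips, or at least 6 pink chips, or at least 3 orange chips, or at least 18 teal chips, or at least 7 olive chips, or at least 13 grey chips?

The worst case stops just short of every target: 12 grey, all 1 orange, 11 black, 5 pink, 28 brown, 9 white, 6 olive, 17 teal — 12 + 1 + 11 + 5 + 28 + 9 + 6 + 17 = 89 chips.
One more chip must push some color to its target, so 89 + 1 = 90.

90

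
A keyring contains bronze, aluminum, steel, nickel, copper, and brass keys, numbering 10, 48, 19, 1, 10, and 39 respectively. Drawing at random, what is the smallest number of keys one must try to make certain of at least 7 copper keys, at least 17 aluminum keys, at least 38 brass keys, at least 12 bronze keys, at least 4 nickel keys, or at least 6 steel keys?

The worst case stops just short of every target: all 10 bronze, 16 aluminum, 5 steel, all 1 nickel, 6 copper, 37 brass — 10 + 16 + 5 + 1 + 6 + 37 = 75 keys.
One more key must push some type to its target, so 75 + 1 = 76.

76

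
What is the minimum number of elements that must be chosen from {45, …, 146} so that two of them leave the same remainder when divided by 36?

37

Use the pigeonhole principle on residue classes: group the integers by remainder mod 36; there are 36 residue classes, each nonempty in this range.
Choosing one from each class (36 integers) avoids any shared remainder.
One more choice must repeat a class, so two differ by a multiple of 36. Hence 36 + 1 = 37.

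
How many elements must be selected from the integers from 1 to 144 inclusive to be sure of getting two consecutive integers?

Partition {1, …, 144} into 72 pairs: {1,2}, {3,4}, …, {143,144}.
Choosing 72 integers — say the 72 even numbers 2, 4, …, 144 — takes one from each pair and avoids the property.
Choosing 73 forces two into the same pair by pigeonhole, and those are consecutive. So 73.

73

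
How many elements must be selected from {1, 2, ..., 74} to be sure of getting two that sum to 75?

Partition {1, …, 74} into 37 pairs: {1,74}, {2,73}, …, {37,38}.
Choosing 37 integers — say the integers 1 through 37 — takes one from each pair and avoids the property.
Choosing 38 forces two into the same pair by pigeonhole, and those sum to 75. So 38.

38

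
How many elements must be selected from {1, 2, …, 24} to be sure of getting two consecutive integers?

13

Partition {1, …, 24} into 12 pairs: {1,2}, {3,4}, …, {23,24}.
Choosing 12 integers — say the 12 even numbers 2, 4, …, 24 — takes one from each pair and avoids the property.
Choosing 13 forces two into the same pair by pigeonhole, and those are consecutive. So 13.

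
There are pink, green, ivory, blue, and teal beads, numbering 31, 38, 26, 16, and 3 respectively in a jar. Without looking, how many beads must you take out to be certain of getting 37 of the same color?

In the worst case we take at most 36 of each color, but all 31 pink, all 26 ivory, all 16 blue, and all 3 teal (fewer than 36), giving 31 + 36 + 26 + 16 + 3 = 112.
One more bead then forces some color to 37, so 112 + 1 = 113.

113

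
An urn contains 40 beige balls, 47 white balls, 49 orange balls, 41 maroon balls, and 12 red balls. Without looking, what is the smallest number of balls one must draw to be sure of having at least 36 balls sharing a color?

In the worst case we take at most 35 of each color, but all 12 red (fewer than 35), giving 35 + 35 + 35 + 35 + 12 = 152.
One more ball then forces some color to 36, so 152 + 1 = 153.

153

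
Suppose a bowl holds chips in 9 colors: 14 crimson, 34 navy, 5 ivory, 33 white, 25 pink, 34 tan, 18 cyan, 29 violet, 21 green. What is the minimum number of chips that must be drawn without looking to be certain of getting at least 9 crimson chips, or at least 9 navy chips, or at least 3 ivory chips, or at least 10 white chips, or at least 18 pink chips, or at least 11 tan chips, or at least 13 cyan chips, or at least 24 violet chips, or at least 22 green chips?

Each of the 9 colors has its own threshold; avoid all of them simultaneously.
The worst case stops just short of every target: 8 crimson, 8 navy, 2 ivory, 9 white, 17 pink, 10 tan, 12 cyan, 23 violet, 21 green — 8 + 8 + 2 + 9 + 17 + 10 + 12 + 23 + 21 = 110 chips.
One more chip must push some color to its target, so 110 + 1 = 111.

111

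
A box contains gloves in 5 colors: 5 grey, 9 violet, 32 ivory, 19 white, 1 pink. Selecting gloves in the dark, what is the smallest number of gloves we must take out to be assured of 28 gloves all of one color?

62

In the worst case we take at most 27 of each color, but all 5 grey, all 9 violet, all 19 white, and all 1 pink (fewer than 27), giving 5 + 9 + 27 + 19 + 1 = 61.
One more glove then forces some color to 28, so 61 + 1 = 62.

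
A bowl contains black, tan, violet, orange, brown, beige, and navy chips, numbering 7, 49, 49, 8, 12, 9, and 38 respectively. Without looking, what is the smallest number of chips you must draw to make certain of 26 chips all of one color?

Treat the 7 colors as pigeonholes.
In the worst case we take at most 25 of each color, but all 7 black, all 8 orange, all 12 brown, and all 9 beige (fewer than 25), giving 7 + 25 + 25 + 8 + 12 + 9 + 25 = 111.
One more chip then forces some color to 26, so 111 + 1 = 112.

112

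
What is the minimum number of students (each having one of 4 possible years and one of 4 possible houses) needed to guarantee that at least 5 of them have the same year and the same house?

65

There are 4 × 4 = 16 (year, house) combinations acting as pigeonholes.
With 16 × 4 = 64 students we could place exactly 4 in each, with no (year, house) pair reaching 5.
One more forces some (year, house) pair to hold 5, so 64 + 1 = 65.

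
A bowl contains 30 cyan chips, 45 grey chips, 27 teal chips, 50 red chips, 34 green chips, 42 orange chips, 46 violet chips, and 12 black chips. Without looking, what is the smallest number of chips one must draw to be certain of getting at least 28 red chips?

264

The worst case draws every non-red chip first: 30 + 45 + 27 + 34 + 42 + 46 + 12 = 236.
The next 28 draws are then forced to be red, giving 236 + 28 = 264.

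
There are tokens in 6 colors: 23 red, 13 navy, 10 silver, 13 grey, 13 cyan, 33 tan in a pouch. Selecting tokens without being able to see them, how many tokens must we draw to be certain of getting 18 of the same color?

84

In the worst case we take at most 17 of each color, but all 13 navy, all 10 silver, all 13 grey, and all 13 cyan (fewer than 17), giving 17 + 13 + 10 + 13 + 13 + 17 = 83.
One more token then forces some color to 18, so 83 + 1 = 84.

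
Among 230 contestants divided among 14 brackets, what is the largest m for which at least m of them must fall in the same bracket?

17

If each of the 14 brackets held at most 16, the total would be at most 14 × 16 = 224 < 230, a contradiction.
So at least one holds ⌈230/14⌉ = 17.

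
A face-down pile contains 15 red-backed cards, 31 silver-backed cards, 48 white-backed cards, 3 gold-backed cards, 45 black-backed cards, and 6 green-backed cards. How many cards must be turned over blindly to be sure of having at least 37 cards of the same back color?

128

Treat the 6 back colors as pigeonholes.
In the worst case we take at most 36 of each back color, but all 15 red-backed, all 31 silver-backed, all 3 gold-backed, and all 6 green-backed (fewer than 36), giving 15 + 31 + 36 + 3 + 36 + 6 = 127.
One more card then forces some back color to 37, so 127 + 1 = 128.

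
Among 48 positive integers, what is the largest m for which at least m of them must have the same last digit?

5

The 48 positive integers fall into 10 possible last digits.
If each of the 10 possible last digits held at most 4, the total would be at most 10 × 4 = 40 < 48, a contradiction.
So at least one holds ⌈48/10⌉ = 5.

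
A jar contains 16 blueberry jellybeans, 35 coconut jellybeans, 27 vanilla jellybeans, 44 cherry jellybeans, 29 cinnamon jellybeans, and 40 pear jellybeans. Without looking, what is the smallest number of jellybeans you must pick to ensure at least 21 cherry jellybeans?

To avoid cherry jellybeans as long as possible, exhaust the other 5 flavors first.
The worst case draws every non-cherry jellybean first: 16 + 35 + 27 + 29 + 40 = 147.
The next 21 draws are then forced to be cherry, giving 147 + 21 = 168.

168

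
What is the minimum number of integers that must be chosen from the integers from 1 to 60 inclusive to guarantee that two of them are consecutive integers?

Partition {1, …, 60} into 30 pairs: {1,2}, {3,4}, …, {59,60}.
Choosing 30 integers — say the 30 even numbers 2, 4, …, 60 — takes one from each pair and avoids the property.
Choosing 31 forces two into the same pair by pigeonhole, and those are consecutive. So 31.

31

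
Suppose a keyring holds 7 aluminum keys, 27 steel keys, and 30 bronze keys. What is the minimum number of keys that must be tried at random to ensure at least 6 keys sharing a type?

16

The worst case takes 5 keys of each type without reaching 6 of any: 3 × 5 = 15.
The next key must bring some type to 6, so 15 + 1 = 16.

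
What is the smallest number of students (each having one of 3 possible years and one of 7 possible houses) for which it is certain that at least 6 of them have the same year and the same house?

106

There are 3 × 7 = 21 (year, house) combinations acting as pigeonholes.
With 21 × 5 = 105 students we could place exactly 5 in each, with no (year, house) pair reaching 6.
One more forces some (year, house) pair to hold 6, so 105 + 1 = 106.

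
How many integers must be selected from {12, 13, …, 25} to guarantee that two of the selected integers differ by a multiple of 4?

Group the integers by remainder mod 4; there are 4 residue classes, each nonempty in this range.
Choosing one from each class (4 integers) avoids any shared remainder.
One more choice must repeat a class, so two differ by a multiple of 4. Hence 4 + 1 = 5.

5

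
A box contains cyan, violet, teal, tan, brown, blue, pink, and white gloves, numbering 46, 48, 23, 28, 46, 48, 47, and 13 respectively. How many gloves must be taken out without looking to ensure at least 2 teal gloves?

The worst case draws every non-teal glove first: 46 + 48 + 28 + 46 + 48 + 47 + 13 = 276.
The next 2 draws are then forced to be teal, giving 276 + 2 = 278.

278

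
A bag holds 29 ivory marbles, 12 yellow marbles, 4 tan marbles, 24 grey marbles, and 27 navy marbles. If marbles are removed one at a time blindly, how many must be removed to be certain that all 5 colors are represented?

93

The hardest color to obtain is tan: we could draw every other marble first — 96 − 4 = 92 marbles — without a single tan one.
The next draw must be tan, so 92 + 1 = 93.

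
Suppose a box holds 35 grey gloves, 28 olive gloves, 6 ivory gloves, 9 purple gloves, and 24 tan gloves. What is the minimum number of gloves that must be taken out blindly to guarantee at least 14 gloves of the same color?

55

Treat the 5 colors as pigeonholes.
In the worst case we take at most 13 of each color, but all 6 ivory and all 9 purple (fewer than 13), giving 13 + 13 + 6 + 9 + 13 = 54.
One more glove then forces some color to 14, so 54 + 1 = 55.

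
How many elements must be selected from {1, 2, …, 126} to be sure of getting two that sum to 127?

64

Partition {1, …, 126} into 63 pairs: {1,126}, {2,125}, …, {63,64}.
Choosing 63 integers — say the integers 1 through 63 — takes one from each pair and avoids the property.
Choosing 64 forces two into the same pair by pigeonhole, and those sum to 127. So 64.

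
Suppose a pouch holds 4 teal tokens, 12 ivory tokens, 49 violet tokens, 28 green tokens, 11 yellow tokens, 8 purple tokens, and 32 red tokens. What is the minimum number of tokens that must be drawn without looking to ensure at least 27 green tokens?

To avoid green tokens as long as possible, exhaust the other 6 colors first.
The worst case draws every non-green token first: 4 + 12 + 49 + 11 + 8 + 32 = 116.
The next 27 draws are then forced to be green, giving 116 + 27 = 143.

143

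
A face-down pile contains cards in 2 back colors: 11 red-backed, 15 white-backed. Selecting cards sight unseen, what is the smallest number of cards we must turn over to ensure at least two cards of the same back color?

The worst case takes 1 card of each back color without reaching 2 of any: 2 × 1 = 2.
The next card must bring some back color to 2, so 2 + 1 = 3.

3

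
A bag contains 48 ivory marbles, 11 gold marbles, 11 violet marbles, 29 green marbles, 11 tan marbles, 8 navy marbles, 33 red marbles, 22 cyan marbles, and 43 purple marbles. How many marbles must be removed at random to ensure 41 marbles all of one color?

In the worst case we take at most 40 of each color, but all 11 gold, all 11 violet, all 29 green, all 11 tan, all 8 navy, all 33 red, and all 22 cyan (fewer than 40), giving 40 + 11 + 11 + 29 + 11 + 8 + 33 + 22 + 40 = 205.
One more marble then forces some color to 41, so 205 + 1 = 206.

206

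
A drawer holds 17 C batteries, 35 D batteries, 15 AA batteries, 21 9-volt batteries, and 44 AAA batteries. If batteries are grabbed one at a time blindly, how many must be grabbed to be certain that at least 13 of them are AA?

130

To avoid AA batteries as long as possible, exhaust the other 4 types first.
The worst case draws every non-AA battery first: 17 + 35 + 21 + 44 = 117.
The next 13 draws are then forced to be AA, giving 117 + 13 = 130.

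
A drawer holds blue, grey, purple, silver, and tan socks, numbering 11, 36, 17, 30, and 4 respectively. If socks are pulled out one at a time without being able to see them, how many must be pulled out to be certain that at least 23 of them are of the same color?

Treat the 5 colors as pigeonholes.
In the worst case we take at most 22 of each color, but all 11 blue, all 17 purple, and all 4 tan (fewer than 22), giving 11 + 22 + 17 + 22 + 4 = 76.
One more sock then forces some color to 23, so 76 + 1 = 77.

77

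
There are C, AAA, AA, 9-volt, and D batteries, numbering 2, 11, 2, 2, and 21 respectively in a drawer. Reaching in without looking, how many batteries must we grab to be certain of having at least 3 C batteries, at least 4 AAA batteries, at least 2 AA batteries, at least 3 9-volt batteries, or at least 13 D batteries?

21

Each of the 5 types has its own threshold; avoid all of them simultaneously.
The worst case stops just short of every target: 2 C, 3 AAA, 1 AA, 2 9-volt, 12 D — 2 + 3 + 1 + 2 + 12 = 20 batteries.
One more battery must push some type to its target, so 20 + 1 = 21.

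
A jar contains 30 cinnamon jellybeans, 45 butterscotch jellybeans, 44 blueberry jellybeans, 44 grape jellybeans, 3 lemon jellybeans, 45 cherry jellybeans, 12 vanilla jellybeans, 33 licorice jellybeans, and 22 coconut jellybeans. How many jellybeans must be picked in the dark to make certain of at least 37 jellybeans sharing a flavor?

245

Treat the 9 flavors as pigeonholes.
In the worst case we take at most 36 of each flavor, but all 30 cinnamon, all 3 lemon, all 12 vanilla, all 33 licorice, and all 22 coconut (fewer than 36), giving 30 + 36 + 36 + 36 + 3 + 36 + 12 + 33 + 22 = 244.
One more jellybean then forces some flavor to 37, so 244 + 1 = 245.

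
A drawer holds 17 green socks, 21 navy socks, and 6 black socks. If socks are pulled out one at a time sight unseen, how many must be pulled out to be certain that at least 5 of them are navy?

28

The worst case draws every non-navy sock first: 17 + 6 = 23.
The next 5 draws are then forced to be navy, giving 23 + 5 = 28.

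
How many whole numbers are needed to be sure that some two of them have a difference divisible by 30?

31

Use the pigeonhole principle on residue classes: two integers differ by a multiple of 30 exactly when they share a remainder mod 30.
There are 30 residue classes mod 30, so 30 integers can all lie in distinct classes.
One more integer must repeat a residue, giving a difference divisible by 30. So n = 30 + 1 = 31.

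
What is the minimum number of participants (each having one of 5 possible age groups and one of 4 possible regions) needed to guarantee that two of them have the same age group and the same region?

There are 5 × 4 = 20 (age group, region) combinations acting as pigeonholes.
With 20 participants we could place one in each, avoiding any repeat.
One more forces some (age group, region) pair to hold 2, so 20 + 1 = 21.

21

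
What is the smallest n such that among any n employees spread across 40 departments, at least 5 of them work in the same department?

There are 40 departments acting as pigeonholes.
With 40 × 4 = 160 employees we could place exactly 4 in each, with no class reaching 5.
One more forces some class to hold 5, so 160 + 1 = 161.

161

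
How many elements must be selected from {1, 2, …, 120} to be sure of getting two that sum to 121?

Partition {1, …, 120} into 60 pairs: {1,120}, {2,119}, …, {60,61}.
Choosing 60 integers — say the integers 1 through 60 — takes one from each pair and avoids the property.
Choosing 61 forces two into the same pair by pigeonhole, and those sum to 121. So 61.

61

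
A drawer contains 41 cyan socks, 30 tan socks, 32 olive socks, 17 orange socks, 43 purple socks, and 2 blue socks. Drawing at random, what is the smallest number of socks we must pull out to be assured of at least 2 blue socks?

The worst case draws every non-blue sock first: 41 + 30 + 32 + 17 + 43 = 163.
The next 2 draws are then forced to be blue, giving 163 + 2 = 165.

165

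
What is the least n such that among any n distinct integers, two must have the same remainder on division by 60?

61

Two integers differ by a multiple of 60 exactly when they share a remainder mod 60.
There are 60 residue classes mod 60, so 60 integers can all lie in distinct classes.
One more integer must repeat a residue, giving a difference divisible by 60. So n = 60 + 1 = 61.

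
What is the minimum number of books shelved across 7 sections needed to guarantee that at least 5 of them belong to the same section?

There are 7 sections acting as pigeonholes.
With 7 × 4 = 28 books we could place exactly 4 in each, with no class reaching 5.
One more forces some class to hold 5, so 28 + 1 = 29.

29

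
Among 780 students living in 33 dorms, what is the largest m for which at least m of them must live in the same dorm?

If each of the 33 dorms held at most 23, the total would be at most 33 × 23 = 759 < 780, a contradiction.
So at least one holds ⌈780/33⌉ = 24.

24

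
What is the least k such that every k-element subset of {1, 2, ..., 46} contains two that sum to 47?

Partition {1, …, 46} into 23 pairs: {1,46}, {2,45}, …, {23,24}.
Choosing 23 integers — say the integers 1 through 23 — takes one from each pair and avoids the property.
Choosing 24 forces two into the same pair by pigeonhole, and those sum to 47. So 24.

24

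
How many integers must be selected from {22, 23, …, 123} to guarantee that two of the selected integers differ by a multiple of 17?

18

Group the integers by remainder mod 17; there are 17 residue classes, each nonempty in this range.
Choosing one from each class (17 integers) avoids any shared remainder.
One more choice must repeat a class, so two differ by a multiple of 17. Hence 17 + 1 = 18.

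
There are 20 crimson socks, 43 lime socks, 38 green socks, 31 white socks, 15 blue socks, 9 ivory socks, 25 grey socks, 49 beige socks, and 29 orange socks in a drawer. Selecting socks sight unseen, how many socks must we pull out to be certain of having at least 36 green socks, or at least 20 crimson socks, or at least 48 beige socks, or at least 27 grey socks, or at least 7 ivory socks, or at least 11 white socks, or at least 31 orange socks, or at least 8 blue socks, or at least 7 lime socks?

The worst case stops just short of every target: 19 crimson, 6 lime, 35 green, 10 white, 7 blue, 6 ivory, all 25 grey, 47 beige, all 29 orange — 19 + 6 + 35 + 10 + 7 + 6 + 25 + 47 + 29 = 184 socks.
One more sock must push some color to its target, so 184 + 1 = 185.

185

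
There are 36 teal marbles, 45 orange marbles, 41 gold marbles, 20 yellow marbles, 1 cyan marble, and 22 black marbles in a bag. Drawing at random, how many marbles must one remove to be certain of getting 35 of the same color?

In the worst case we take at most 34 of each color, but all 20 yellow, all 1 cyan, and all 22 black (fewer than 34), giving 34 + 34 + 34 + 20 + 1 + 22 = 145.
One more marble then forces some color to 35, so 145 + 1 = 146.

146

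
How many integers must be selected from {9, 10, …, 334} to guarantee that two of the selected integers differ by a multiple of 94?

Group the integers by remainder mod 94; there are 94 residue classes, each nonempty in this range.
Choosing one from each class (94 integers) avoids any shared remainder.
One more choice must repeat a class, so two differ by a multiple of 94. Hence 94 + 1 = 95.

95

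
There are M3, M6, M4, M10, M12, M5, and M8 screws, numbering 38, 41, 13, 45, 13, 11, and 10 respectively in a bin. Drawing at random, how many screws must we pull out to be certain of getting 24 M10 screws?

The worst case draws every non-M10 screw first: 38 + 41 + 13 + 13 + 11 + 10 = 126.
The next 24 draws are then forced to be M10, giving 126 + 24 = 150.

150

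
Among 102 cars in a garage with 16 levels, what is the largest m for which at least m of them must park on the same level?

If each of the 16 levels held at most 6, the total would be at most 16 × 6 = 96 < 102, a contradiction.
So at least one holds ⌈102/16⌉ = 7.

7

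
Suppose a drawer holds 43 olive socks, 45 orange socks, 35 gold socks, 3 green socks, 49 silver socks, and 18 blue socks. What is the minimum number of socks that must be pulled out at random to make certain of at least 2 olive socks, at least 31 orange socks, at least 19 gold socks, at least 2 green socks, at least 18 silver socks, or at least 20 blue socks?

Each of the 6 colors has its own threshold; avoid all of them simultaneously.
The worst case stops just short of every target: 1 olive, 30 orange, 18 gold, 1 green, 17 silver, all 18 blue — 1 + 30 + 18 + 1 + 17 + 18 = 85 socks.
One more sock must push some color to its target, so 85 + 1 = 86.

86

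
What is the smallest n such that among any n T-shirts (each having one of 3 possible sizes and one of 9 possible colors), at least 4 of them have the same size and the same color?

82

There are 3 × 9 = 27 (size, color) combinations acting as pigeonholes.
With 27 × 3 = 81 T-shirts we could place exactly 3 in each, with no (size, color) pair reaching 4.
One more forces some (size, color) pair to hold 4, so 81 + 1 = 82.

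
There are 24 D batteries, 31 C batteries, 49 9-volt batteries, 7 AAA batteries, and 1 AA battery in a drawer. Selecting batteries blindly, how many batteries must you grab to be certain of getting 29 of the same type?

89

Treat the 5 types as pigeonholes.
In the worst case we take at most 28 of each type, but all 24 D, all 7 AAA, and all 1 AA (fewer than 28), giving 24 + 28 + 28 + 7 + 1 = 88.
One more battery then forces some type to 29, so 88 + 1 = 89.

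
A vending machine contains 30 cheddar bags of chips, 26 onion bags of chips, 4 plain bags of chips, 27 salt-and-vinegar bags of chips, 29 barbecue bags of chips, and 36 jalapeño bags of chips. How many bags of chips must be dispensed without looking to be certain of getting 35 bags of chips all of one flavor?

In the worst case we take at most 34 of each flavor, but all 30 cheddar, all 26 onion, all 4 plain, all 27 salt-and-vinegar, and all 29 barbecue (fewer than 34), giving 30 + 26 + 4 + 27 + 29 + 34 = 150.
One more bag of chips then forces some flavor to 35, so 150 + 1 = 151.

151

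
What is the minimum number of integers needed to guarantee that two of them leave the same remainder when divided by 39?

There are 39 residue classes modulo 39 acting as pigeonholes.
With 39 integers we could place one in each, avoiding any repeat.
One more forces some class to hold 2, so 39 + 1 = 40.

40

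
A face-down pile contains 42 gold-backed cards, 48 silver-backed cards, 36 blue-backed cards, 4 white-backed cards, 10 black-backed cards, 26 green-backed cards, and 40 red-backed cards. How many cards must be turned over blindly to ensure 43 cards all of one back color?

Treat the 7 back colors as pigeonholes.
In the worst case we take at most 42 of each back color, but all 36 blue-backed, all 4 white-backed, all 10 black-backed, all 26 green-backed, and all 40 red-backed (fewer than 42), giving 42 + 42 + 36 + 4 + 10 + 26 + 40 = 200.
One more card then forces some back color to 43, so 200 + 1 = 201.

201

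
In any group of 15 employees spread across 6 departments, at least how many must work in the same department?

If each of the 6 departments held at most 2, the total would be at most 6 × 2 = 12 < 15, a contradiction.
So at least one holds ⌈15/6⌉ = 3.

3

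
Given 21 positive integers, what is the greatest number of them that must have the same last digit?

The 21 positive integers fall into 10 possible last digits.
If each of the 10 possible last digits held at most 2, the total would be at most 10 × 2 = 20 < 21, a contradiction.
So at least one holds ⌈21/10⌉ = 3.

3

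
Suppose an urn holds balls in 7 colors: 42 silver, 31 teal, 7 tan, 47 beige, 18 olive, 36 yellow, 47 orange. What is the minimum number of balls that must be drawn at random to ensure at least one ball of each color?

222

The hardest color to obtain is tan: we could draw every other ball first — 228 − 7 = 221 balls — without a single tan one.
The next draw must be tan, so 221 + 1 = 222.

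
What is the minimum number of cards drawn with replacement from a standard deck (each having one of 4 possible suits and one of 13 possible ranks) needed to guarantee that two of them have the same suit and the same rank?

There are 4 × 13 = 52 (suit, rank) combinations acting as pigeonholes.
With 52 cards drawn with replacement from a standard deck we could place one in each, avoiding any repeat.
One more forces some (suit, rank) pair to hold 2, so 52 + 1 = 53.

53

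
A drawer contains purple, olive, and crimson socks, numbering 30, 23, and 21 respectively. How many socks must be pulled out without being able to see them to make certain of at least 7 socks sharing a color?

Treat the 3 colors as pigeonholes.
The worst case takes 6 socks of each color without reaching 7 of any: 3 × 6 = 18.
The next sock must bring some color to 7, so 18 + 1 = 19.

19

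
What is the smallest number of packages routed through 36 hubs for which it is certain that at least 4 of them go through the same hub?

There are 36 hubs acting as pigeonholes.
With 36 × 3 = 108 packages we could place exactly 3 in each, with no class reaching 4.
One more forces some class to hold 4, so 108 + 1 = 109.

109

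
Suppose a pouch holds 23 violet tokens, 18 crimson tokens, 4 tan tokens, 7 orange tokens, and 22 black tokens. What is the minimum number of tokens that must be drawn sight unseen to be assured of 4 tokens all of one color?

16

The worst case takes 3 tokens of each color without reaching 4 of any: 5 × 3 = 15.
The next token must bring some color to 4, so 15 + 1 = 16.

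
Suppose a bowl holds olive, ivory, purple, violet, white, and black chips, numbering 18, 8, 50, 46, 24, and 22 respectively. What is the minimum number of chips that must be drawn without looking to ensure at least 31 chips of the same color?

Treat the 6 colors as pigeonholes.
In the worst case we take at most 30 of each color, but all 18 olive, all 8 ivory, all 24 white, and all 22 black (fewer than 30), giving 18 + 8 + 30 + 30 + 24 + 22 = 132.
One more chip then forces some color to 31, so 132 + 1 = 133.

133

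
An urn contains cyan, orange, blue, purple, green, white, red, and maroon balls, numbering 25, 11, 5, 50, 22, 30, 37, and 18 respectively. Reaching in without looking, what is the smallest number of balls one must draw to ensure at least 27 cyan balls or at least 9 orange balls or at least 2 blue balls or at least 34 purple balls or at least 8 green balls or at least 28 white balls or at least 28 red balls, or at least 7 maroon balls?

135

The worst case stops just short of every target: all 25 cyan, 8 orange, 1 blue, 33 purple, 7 green, 27 white, 27 red, 6 maroon — 25 + 8 + 1 + 33 + 7 + 27 + 27 + 6 = 134 balls.
One more ball must push some color to its target, so 134 + 1 = 135.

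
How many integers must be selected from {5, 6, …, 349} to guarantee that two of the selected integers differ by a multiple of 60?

Use the pigeonhole principle on residue classes: group the integers by remainder mod 60; there are 60 residue classes, each nonempty in this range.
Choosing one from each class (60 integers) avoids any shared remainder.
One more choice must repeat a class, so two differ by a multiple of 60. Hence 60 + 1 = 61.

61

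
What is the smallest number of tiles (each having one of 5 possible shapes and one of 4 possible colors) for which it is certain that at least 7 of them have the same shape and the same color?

121

There are 5 × 4 = 20 (shape, color) combinations acting as pigeonholes.
With 20 × 6 = 120 tiles we could place exactly 6 in each, with no (shape, color) pair reaching 7.
One more forces some (shape, color) pair to hold 7, so 120 + 1 = 121.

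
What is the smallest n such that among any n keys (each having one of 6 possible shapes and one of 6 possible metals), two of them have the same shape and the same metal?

There are 6 × 6 = 36 (shape, metal) combinations acting as pigeonholes.
With 36 keys we could place one in each, avoiding any repeat.
One more forces some (shape, metal) pair to hold 2, so 36 + 1 = 37.

37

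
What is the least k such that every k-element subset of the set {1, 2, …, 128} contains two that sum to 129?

Partition {1, …, 128} into 64 pairs: {1,128}, {2,127}, …, {64,65}.
Choosing 64 integers — say the integers 1 through 64 — takes one from each pair and avoids the property.
Choosing 65 forces two into the same pair by pigeonhole, and those sum to 129. So 65.

65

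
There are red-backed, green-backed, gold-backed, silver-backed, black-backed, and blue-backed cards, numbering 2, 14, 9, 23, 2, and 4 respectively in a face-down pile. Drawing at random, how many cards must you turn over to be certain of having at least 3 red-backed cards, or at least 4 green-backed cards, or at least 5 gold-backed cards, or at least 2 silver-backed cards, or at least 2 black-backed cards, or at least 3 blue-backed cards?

14

Each of the 6 back colors has its own threshold; avoid all of them simultaneously.
The worst case stops just short of every target: 2 red-backed, 3 green-backed, 4 gold-backed, 1 silver-backed, 1 black-backed, 2 blue-backed — 2 + 3 + 4 + 1 + 1 + 2 = 13 cards.
One more card must push some back color to its target, so 13 + 1 = 14.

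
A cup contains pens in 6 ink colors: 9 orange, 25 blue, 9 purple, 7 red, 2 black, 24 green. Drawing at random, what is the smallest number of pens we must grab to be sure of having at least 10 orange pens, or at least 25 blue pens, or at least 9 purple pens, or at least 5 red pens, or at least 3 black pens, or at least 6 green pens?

53

Each of the 6 ink colors has its own threshold; avoid all of them simultaneously.
The worst case stops just short of every target: 9 orange, 24 blue, 8 purple, 4 red, 2 black, 5 green — 9 + 24 + 8 + 4 + 2 + 5 = 52 pens.
One more pen must push some ink color to its target, so 52 + 1 = 53.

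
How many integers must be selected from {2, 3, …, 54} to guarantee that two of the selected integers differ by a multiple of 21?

22

Use the pigeonhole principle on residue classes: group the integers by remainder mod 21; there are 21 residue classes, each nonempty in this range.
Choosing one from each class (21 integers) avoids any shared remainder.
One more choice must repeat a class, so two differ by a multiple of 21. Hence 21 + 1 = 22.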